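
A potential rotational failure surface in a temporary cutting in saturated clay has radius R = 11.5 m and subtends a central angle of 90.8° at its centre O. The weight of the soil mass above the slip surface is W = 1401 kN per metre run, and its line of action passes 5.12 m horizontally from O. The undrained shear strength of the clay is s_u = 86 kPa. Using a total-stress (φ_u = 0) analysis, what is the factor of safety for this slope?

FS = 2.51

Taking moments about the centre O, the resisting moment is provided by the undrained shear strength acting along the arc:
Arc length L_a = R·θ = 11.5·(90.8°·π/180) = 11.5·1.5848 = 18.22 m
M_R = s_u·L_a·R = 86·18.22·11.5 = 18024.3 kN·m/m
M_D = W·d = 1401·5.12 = 7173.1 kN·m/m
FS = M_R / M_D = 18024.3 / 7173.1 = 2.513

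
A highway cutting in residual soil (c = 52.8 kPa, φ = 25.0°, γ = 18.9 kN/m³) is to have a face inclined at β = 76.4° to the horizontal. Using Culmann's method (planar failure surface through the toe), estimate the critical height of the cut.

Culmann's analysis gives the critical failure plane at α_cr = (β + φ)/2 = (76.4 + 25.0)/2 = 50.7°, and the critical height
H_c = (4c/γ) · sinβ cosφ / [1 − cos(β − φ)]
    = (4·52.8/18.9) · sin76.4°·cos25.0° / [1 − cos(51.4°)]
    = 11.175 · 0.9720·0.9063 / [1 − 0.6239]
    = 11.175 · 0.8809 / 0.3761
    = 26.17 m

H_c = 26.17 m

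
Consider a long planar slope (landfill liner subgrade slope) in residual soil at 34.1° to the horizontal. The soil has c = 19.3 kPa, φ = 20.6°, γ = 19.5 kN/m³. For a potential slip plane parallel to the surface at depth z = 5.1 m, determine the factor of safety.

For an infinite slope with a slip plane parallel to the surface (no pore pressure): FS = [c + γz cos²β tanφ] / [γz sinβ cosβ].
γz = 19.5·5.1 = 99.45 kN/m²
Numerator = 19.3 + 99.45·cos²34.1°·tan20.6° = 19.3 + 99.45·0.6857·0.3759 = 44.931 kPa
Denominator = 99.45·sin34.1°·cos34.1° = 99.45·0.5606·0.8281 = 46.169 kPa
FS = 44.931 / 46.169 = 0.973

FS = 0.97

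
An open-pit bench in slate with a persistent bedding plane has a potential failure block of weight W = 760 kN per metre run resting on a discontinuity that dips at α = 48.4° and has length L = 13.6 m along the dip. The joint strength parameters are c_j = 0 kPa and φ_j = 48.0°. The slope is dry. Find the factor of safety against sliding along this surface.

Resolving the block weight along and normal to the plane and applying the Mohr–Coulomb strength on the joint:
N' = W cosα = 760·cos48.4° = 504.6 kN/m
Driving force T = W sinα = 760·sin48.4° = 568.3 kN/m
Resisting force R = c_j·L + N'·tanφ_j = 0·13.6 + 504.6·tan48.0° = 0.0 + 560.4 = 560.4 kN/m
FS = R / T = 560.4 / 568.3 = 0.986

FS = 0.99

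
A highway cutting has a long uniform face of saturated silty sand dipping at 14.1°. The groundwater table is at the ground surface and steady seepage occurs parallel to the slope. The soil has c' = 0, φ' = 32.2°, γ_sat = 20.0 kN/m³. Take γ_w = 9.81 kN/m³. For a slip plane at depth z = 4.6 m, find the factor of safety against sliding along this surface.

With seepage parallel to the slope and the water table at the surface, the effective normal stress on the slip plane uses the buoyant unit weight γ' = γ_sat − γ_w while the driving shear stress uses γ_sat:
FS = [c' + γ' z cos²β tanφ'] / [γ_sat z sinβ cosβ]
(For c' = 0 this reduces to FS = (γ'/γ_sat)·tanφ'/tanβ.)
γ' = 20.0 − 9.81 = 10.19 kN/m³
Numerator = 0.0 + 10.19·4.6·cos²14.1°·tan32.2° = 0.0 + 10.19·4.6·0.9407·0.6297 = 27.766 kPa
Denominator = 20.0·4.6·sin14.1°·cos14.1° = 20.0·4.6·0.2436·0.9699 = 21.737 kPa
FS = 27.766 / 21.737 = 1.277

FS = 1.28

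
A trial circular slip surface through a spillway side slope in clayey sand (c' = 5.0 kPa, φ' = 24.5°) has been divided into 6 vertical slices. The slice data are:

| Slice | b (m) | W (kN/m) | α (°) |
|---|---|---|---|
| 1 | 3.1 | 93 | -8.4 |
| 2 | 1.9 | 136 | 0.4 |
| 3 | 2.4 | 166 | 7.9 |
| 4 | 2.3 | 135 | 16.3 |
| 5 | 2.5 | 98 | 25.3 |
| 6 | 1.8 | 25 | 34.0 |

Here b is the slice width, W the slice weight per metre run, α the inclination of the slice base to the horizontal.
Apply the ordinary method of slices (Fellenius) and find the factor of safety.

FS = 3.48

Ordinary method of slices: FS = Σ[c'·Δl_i + (W_i cosα_i)·tanφ'] / Σ W_i sinα_i, with Δl_i = b_i / cosα_i.
Slice 1: Δl = 3.1/cos(-8.4°) = 3.134 m; N'_1 = 93·cos(-8.4°) = 92.0; c'Δl = 15.67; W sinα = -13.6
Slice 2: Δl = 1.9/cos0.4° = 1.900 m; N'_2 = 136·cos0.4° = 136.0; c'Δl = 9.50; W sinα = 0.9
Slice 3: Δl = 2.4/cos7.9° = 2.423 m; N'_3 = 166·cos7.9° = 164.4; c'Δl = 12.11; W sinα = 22.8
Slice 4: Δl = 2.3/cos16.3° = 2.396 m; N'_4 = 135·cos16.3° = 129.6; c'Δl = 11.98; W sinα = 37.9
Slice 5: Δl = 2.5/cos25.3° = 2.765 m; N'_5 = 98·cos25.3° = 88.6; c'Δl = 13.83; W sinα = 41.9
Slice 6: Δl = 1.8/cos34.0° = 2.171 m; N'_6 = 25·cos34.0° = 20.7; c'Δl = 10.86; W sinα = 14.0
Σc'Δl = 73.9 kN/m; ΣN' = 631.3 kN/m; ΣW sinα = 103.9 kN/m
Resisting = 73.9 + 631.3·tan24.5° = 73.9 + 287.7 = 361.7 kN/m
FS = 361.7 / 103.9 = 3.480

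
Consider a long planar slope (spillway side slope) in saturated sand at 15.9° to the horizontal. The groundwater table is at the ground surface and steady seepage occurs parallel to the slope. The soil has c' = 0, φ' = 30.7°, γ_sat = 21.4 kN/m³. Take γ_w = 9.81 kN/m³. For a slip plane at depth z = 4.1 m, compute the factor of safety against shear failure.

FS = 1.13

With seepage parallel to the slope and the water table at the surface, the effective normal stress on the slip plane uses the buoyant unit weight γ' = γ_sat − γ_w while the driving shear stress uses γ_sat:
FS = [c' + γ' z cos²β tanφ'] / [γ_sat z sinβ cosβ]
(For c' = 0 this reduces to FS = (γ'/γ_sat)·tanφ'/tanβ.)
γ' = 21.4 − 9.81 = 11.59 kN/m³
Numerator = 0.0 + 11.59·4.1·cos²15.9°·tan30.7° = 0.0 + 11.59·4.1·0.9249·0.5938 = 26.097 kPa
Denominator = 21.4·4.1·sin15.9°·cos15.9° = 21.4·4.1·0.2740·0.9617 = 23.118 kPa
FS = 26.097 / 23.118 = 1.129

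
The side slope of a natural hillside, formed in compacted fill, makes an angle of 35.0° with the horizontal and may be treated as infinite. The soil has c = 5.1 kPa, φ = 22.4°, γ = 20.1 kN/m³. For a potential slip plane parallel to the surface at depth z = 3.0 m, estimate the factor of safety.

For an infinite slope with a slip plane parallel to the surface (no pore pressure): FS = [c + γz cos²β tanφ] / [γz sinβ cosβ].
γz = 20.1·3.0 = 60.30 kN/m²
Numerator = 5.1 + 60.30·cos²35.0°·tan22.4° = 5.1 + 60.30·0.6710·0.4122 = 21.777 kPa
Denominator = 60.30·sin35.0°·cos35.0° = 60.30·0.5736·0.8192 = 28.332 kPa
FS = 21.777 / 28.332 = 0.769

FS = 0.77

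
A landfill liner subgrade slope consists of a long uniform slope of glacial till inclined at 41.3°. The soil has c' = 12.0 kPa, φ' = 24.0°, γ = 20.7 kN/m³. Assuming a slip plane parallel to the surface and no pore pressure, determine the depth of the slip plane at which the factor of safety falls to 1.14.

z = 1.85 m

Setting FS = 1.14 in FS = [c' + γz cos²β tanφ'] / [γz sinβ cosβ] and solving for z:
z = c' / [γ cosβ (FS·sinβ − cosβ·tanφ')]
  = 12.0 / [20.7·cos41.3°·(1.14·sin41.3° − cos41.3°·tan24.0°)]
  = 12.0 / [20.7·0.7513·(1.14·0.6600 − 0.7513·0.4452)]
  = 12.0 / 6.4991 = 1.846 m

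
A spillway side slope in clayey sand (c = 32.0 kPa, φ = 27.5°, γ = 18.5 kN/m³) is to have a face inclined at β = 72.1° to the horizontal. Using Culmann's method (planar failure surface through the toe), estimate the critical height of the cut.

H_c = 20.28 m

Culmann's analysis gives the critical failure plane at α_cr = (β + φ)/2 = (72.1 + 27.5)/2 = 49.8°, and the critical height
H_c = (4c/γ) · sinβ cosφ / [1 − cos(β − φ)]
    = (4·32.0/18.5) · sin72.1°·cos27.5° / [1 − cos(44.6°)]
    = 6.919 · 0.9516·0.8870 / [1 − 0.7120]
    = 6.919 · 0.8441 / 0.2880
    = 20.28 m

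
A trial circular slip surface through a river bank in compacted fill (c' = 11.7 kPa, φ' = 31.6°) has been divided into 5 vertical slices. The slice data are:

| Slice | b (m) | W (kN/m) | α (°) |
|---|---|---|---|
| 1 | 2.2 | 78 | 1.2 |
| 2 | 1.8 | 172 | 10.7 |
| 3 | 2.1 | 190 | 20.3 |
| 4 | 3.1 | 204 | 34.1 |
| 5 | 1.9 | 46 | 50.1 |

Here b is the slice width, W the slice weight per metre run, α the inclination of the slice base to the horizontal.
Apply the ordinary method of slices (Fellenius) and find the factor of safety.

Ordinary method of slices: FS = Σ[c'·Δl_i + (W_i cosα_i)·tanφ'] / Σ W_i sinα_i, with Δl_i = b_i / cosα_i.
Slice 1: Δl = 2.2/cos1.2° = 2.200 m; N'_1 = 78·cos1.2° = 78.0; c'Δl = 25.75; W sinα = 1.6
Slice 2: Δl = 1.8/cos10.7° = 1.832 m; N'_2 = 172·cos10.7° = 169.0; c'Δl = 21.43; W sinα = 31.9
Slice 3: Δl = 2.1/cos20.3° = 2.239 m; N'_3 = 190·cos20.3° = 178.2; c'Δl = 26.20; W sinα = 65.9
Slice 4: Δl = 3.1/cos34.1° = 3.744 m; N'_4 = 204·cos34.1° = 168.9; c'Δl = 43.80; W sinα = 114.4
Slice 5: Δl = 1.9/cos50.1° = 2.962 m; N'_5 = 46·cos50.1° = 29.5; c'Δl = 34.66; W sinα = 35.3
Σc'Δl = 151.8 kN/m; ΣN' = 623.6 kN/m; ΣW sinα = 249.1 kN/m
Resisting = 151.8 + 623.6·tan31.6° = 151.8 + 383.7 = 535.5 kN/m
FS = 535.5 / 249.1 = 2.149

FS = 2.15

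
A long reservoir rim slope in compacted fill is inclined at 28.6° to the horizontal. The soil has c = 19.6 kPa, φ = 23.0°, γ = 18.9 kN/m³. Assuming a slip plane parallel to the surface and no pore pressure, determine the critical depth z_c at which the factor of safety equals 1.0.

z_c = 11.14 m

Setting FS = 1.00 in FS = [c + γz cos²β tanφ] / [γz sinβ cosβ] and solving for z:
z = c / [γ cosβ (FS·sinβ − cosβ·tanφ)]
  = 19.6 / [18.9·cos28.6°·(1.00·sin28.6° − cos28.6°·tan23.0°)]
  = 19.6 / [18.9·0.8780·(1.00·0.4787 − 0.8780·0.4245)]
  = 19.6 / 1.7591 = 11.142 m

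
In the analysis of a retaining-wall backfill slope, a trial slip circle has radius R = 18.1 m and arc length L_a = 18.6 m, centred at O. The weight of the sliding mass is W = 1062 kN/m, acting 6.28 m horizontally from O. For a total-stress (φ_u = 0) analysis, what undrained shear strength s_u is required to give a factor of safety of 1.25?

FS = s_u·L_a·R / (W·d), so s_u = FS·W·d / (L_a·R).
s_u = 1.25·1062·6.28 / (18.60·18.1) = 8336.7 / 336.66 = 24.76 kPa

s_u = 24.8 kPa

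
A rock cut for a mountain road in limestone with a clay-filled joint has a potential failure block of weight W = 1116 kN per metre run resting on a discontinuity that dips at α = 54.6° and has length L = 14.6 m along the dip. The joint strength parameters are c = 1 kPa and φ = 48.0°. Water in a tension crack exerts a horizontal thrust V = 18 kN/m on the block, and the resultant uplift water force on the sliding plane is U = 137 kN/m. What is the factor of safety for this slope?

Resolving the block weight along and normal to the plane and applying the Mohr–Coulomb strength on the joint:
N' = W cosα − U − V sinα = 1116·cos54.6° − 137 − 18·sin54.6° = 494.8 kN/m
Driving force T = W sinα + V cosα = 1116·sin54.6° + 18·cos54.6° = 920.1 kN/m
Resisting force R = c·L + N'·tanφ = 1·14.6 + 494.8·tan48.0° = 14.6 + 549.5 = 564.1 kN/m
FS = R / T = 564.1 / 920.1 = 0.613

FS = 0.61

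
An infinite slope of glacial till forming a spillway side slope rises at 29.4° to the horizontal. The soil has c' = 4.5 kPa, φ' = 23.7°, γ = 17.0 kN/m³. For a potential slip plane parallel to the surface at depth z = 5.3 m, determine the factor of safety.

For an infinite slope with a slip plane parallel to the surface (no pore pressure): FS = [c' + γz cos²β tanφ'] / [γz sinβ cosβ].
γz = 17.0·5.3 = 90.10 kN/m²
Numerator = 4.5 + 90.10·cos²29.4°·tan23.7° = 4.5 + 90.10·0.7590·0.4390 = 34.520 kPa
Denominator = 90.10·sin29.4°·cos29.4° = 90.10·0.4909·0.8712 = 38.534 kPa
FS = 34.520 / 38.534 = 0.896

FS = 0.90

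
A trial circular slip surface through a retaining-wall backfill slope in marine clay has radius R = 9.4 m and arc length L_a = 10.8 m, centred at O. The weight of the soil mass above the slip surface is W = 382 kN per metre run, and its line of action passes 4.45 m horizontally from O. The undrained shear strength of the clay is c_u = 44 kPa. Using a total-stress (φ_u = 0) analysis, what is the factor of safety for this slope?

Taking moments about the centre O, the resisting moment is provided by the undrained shear strength acting along the arc:
M_R = c_u·L_a·R = 44·10.80·9.4 = 4466.9 kN·m/m
M_D = W·d = 382·4.45 = 1699.9 kN·m/m
FS = M_R / M_D = 4466.9 / 1699.9 = 2.628

FS = 2.63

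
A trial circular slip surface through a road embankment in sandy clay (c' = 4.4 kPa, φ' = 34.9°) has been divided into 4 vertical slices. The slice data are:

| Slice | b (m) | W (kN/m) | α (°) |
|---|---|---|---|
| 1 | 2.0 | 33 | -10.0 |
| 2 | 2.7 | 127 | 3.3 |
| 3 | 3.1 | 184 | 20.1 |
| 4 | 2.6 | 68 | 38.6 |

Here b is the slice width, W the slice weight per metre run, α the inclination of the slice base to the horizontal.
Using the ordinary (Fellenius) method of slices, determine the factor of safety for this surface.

Ordinary method of slices: FS = Σ[c'·Δl_i + (W_i cosα_i)·tanφ'] / Σ W_i sinα_i, with Δl_i = b_i / cosα_i.
Slice 1: Δl = 2.0/cos(-10.0°) = 2.031 m; N'_1 = 33·cos(-10.0°) = 32.5; c'Δl = 8.94; W sinα = -5.7
Slice 2: Δl = 2.7/cos3.3° = 2.704 m; N'_2 = 127·cos3.3° = 126.8; c'Δl = 11.90; W sinα = 7.3
Slice 3: Δl = 3.1/cos20.1° = 3.301 m; N'_3 = 184·cos20.1° = 172.8; c'Δl = 14.52; W sinα = 63.2
Slice 4: Δl = 2.6/cos38.6° = 3.327 m; N'_4 = 68·cos38.6° = 53.1; c'Δl = 14.64; W sinα = 42.4
Σc'Δl = 50.0 kN/m; ΣN' = 385.2 kN/m; ΣW sinα = 107.2 kN/m
Resisting = 50.0 + 385.2·tan34.9° = 50.0 + 268.7 = 318.7 kN/m
FS = 318.7 / 107.2 = 2.972

FS = 2.97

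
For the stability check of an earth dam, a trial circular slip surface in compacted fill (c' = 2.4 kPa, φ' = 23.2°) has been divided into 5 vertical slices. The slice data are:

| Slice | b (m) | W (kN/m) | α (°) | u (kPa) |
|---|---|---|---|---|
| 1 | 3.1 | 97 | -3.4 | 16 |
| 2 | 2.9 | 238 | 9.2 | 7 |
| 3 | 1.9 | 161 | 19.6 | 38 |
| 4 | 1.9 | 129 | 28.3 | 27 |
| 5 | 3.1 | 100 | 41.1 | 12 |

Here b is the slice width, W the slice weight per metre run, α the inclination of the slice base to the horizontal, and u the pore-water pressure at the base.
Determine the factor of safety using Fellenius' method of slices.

FS = 1.00

Ordinary method of slices: FS = Σ[c'·Δl_i + (W_i cosα_i − u_i·Δl_i)·tanφ'] / Σ W_i sinα_i, with Δl_i = b_i / cosα_i.
Slice 1: Δl = 3.1/cos(-3.4°) = 3.105 m; N'_1 = 97·cos(-3.4°) − 16·3.105 = 47.1; c'Δl = 7.45; W sinα = -5.8
Slice 2: Δl = 2.9/cos9.2° = 2.938 m; N'_2 = 238·cos9.2° − 7·2.938 = 214.4; c'Δl = 7.05; W sinα = 38.1
Slice 3: Δl = 1.9/cos19.6° = 2.017 m; N'_3 = 161·cos19.6° − 38·2.017 = 75.0; c'Δl = 4.84; W sinα = 54.0
Slice 4: Δl = 1.9/cos28.3° = 2.158 m; N'_4 = 129·cos28.3° − 27·2.158 = 55.3; c'Δl = 5.18; W sinα = 61.2
Slice 5: Δl = 3.1/cos41.1° = 4.114 m; N'_5 = 100·cos41.1° − 12·4.114 = 26.0; c'Δl = 9.87; W sinα = 65.7
Σc'Δl = 34.4 kN/m; ΣN' = 417.9 kN/m; ΣW sinα = 213.2 kN/m
Resisting = 34.4 + 417.9·tan23.2° = 34.4 + 179.1 = 213.5 kN/m
FS = 213.5 / 213.2 = 1.001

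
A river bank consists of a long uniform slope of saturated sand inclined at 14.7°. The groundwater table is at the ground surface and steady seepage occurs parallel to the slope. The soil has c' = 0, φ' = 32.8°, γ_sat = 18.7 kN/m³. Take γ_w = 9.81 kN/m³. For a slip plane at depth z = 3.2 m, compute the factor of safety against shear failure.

With seepage parallel to the slope and the water table at the surface, the effective normal stress on the slip plane uses the buoyant unit weight γ' = γ_sat − γ_w while the driving shear stress uses γ_sat:
FS = [c' + γ' z cos²β tanφ'] / [γ_sat z sinβ cosβ]
(For c' = 0 this reduces to FS = (γ'/γ_sat)·tanφ'/tanβ.)
γ' = 18.7 − 9.81 = 8.89 kN/m³
Numerator = 0.0 + 8.89·3.2·cos²14.7°·tan32.8° = 0.0 + 8.89·3.2·0.9356·0.6445 = 17.153 kPa
Denominator = 18.7·3.2·sin14.7°·cos14.7° = 18.7·3.2·0.2538·0.9673 = 14.688 kPa
FS = 17.153 / 14.688 = 1.168

FS = 1.17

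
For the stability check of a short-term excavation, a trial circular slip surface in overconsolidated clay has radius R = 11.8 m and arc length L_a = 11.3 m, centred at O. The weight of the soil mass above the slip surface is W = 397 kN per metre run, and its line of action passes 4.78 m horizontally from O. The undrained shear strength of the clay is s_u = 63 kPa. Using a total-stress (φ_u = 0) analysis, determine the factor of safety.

FS = 4.43

Taking moments about the centre O, the resisting moment is provided by the undrained shear strength acting along the arc:
M_R = s_u·L_a·R = 63·11.30·11.8 = 8400.4 kN·m/m
M_D = W·d = 397·4.78 = 1897.7 kN·m/m
FS = M_R / M_D = 8400.4 / 1897.7 = 4.427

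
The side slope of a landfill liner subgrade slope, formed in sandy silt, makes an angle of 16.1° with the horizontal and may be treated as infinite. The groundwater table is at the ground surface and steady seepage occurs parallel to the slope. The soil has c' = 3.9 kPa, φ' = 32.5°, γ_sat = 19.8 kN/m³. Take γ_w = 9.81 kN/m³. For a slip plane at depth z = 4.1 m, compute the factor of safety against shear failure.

FS = 1.29

With seepage parallel to the slope and the water table at the surface, the effective normal stress on the slip plane uses the buoyant unit weight γ' = γ_sat − γ_w while the driving shear stress uses γ_sat:
FS = [c' + γ' z cos²β tanφ'] / [γ_sat z sinβ cosβ]
γ' = 19.8 − 9.81 = 9.99 kN/m³
Numerator = 3.9 + 9.99·4.1·cos²16.1°·tan32.5° = 3.9 + 9.99·4.1·0.9231·0.6371 = 27.987 kPa
Denominator = 19.8·4.1·sin16.1°·cos16.1° = 19.8·4.1·0.2773·0.9608 = 21.629 kPa
FS = 27.987 / 21.629 = 1.294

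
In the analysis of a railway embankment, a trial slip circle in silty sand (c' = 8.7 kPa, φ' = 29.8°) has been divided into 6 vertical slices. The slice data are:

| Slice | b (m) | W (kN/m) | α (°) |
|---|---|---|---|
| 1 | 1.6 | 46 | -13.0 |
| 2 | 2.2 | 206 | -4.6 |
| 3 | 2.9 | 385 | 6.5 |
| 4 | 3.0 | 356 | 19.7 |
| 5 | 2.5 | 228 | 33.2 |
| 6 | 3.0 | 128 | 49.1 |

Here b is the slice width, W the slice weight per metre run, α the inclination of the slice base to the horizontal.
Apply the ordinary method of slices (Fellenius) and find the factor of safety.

FS = 2.41

Ordinary method of slices: FS = Σ[c'·Δl_i + (W_i cosα_i)·tanφ'] / Σ W_i sinα_i, with Δl_i = b_i / cosα_i.
Slice 1: Δl = 1.6/cos(-13.0°) = 1.642 m; N'_1 = 46·cos(-13.0°) = 44.8; c'Δl = 14.29; W sinα = -10.3
Slice 2: Δl = 2.2/cos(-4.6°) = 2.207 m; N'_2 = 206·cos(-4.6°) = 205.3; c'Δl = 19.20; W sinα = -16.5
Slice 3: Δl = 2.9/cos6.5° = 2.919 m; N'_3 = 385·cos6.5° = 382.5; c'Δl = 25.39; W sinα = 43.6
Slice 4: Δl = 3.0/cos19.7° = 3.187 m; N'_4 = 356·cos19.7° = 335.2; c'Δl = 27.72; W sinα = 120.0
Slice 5: Δl = 2.5/cos33.2° = 2.988 m; N'_5 = 228·cos33.2° = 190.8; c'Δl = 25.99; W sinα = 124.8
Slice 6: Δl = 3.0/cos49.1° = 4.582 m; N'_6 = 128·cos49.1° = 83.8; c'Δl = 39.86; W sinα = 96.7
Σc'Δl = 152.5 kN/m; ΣN' = 1242.4 kN/m; ΣW sinα = 358.3 kN/m
Resisting = 152.5 + 1242.4·tan29.8° = 152.5 + 711.5 = 864.0 kN/m
FS = 864.0 / 358.3 = 2.411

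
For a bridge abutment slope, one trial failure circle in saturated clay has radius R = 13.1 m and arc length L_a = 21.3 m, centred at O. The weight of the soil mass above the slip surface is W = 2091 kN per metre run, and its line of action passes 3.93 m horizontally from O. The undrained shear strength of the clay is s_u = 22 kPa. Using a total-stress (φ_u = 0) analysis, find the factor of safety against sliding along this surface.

FS = 0.75

Taking moments about the centre O, the resisting moment is provided by the undrained shear strength acting along the arc:
M_R = s_u·L_a·R = 22·21.30·13.1 = 6138.7 kN·m/m
M_D = W·d = 2091·3.93 = 8217.6 kN·m/m
FS = M_R / M_D = 6138.7 / 8217.6 = 0.747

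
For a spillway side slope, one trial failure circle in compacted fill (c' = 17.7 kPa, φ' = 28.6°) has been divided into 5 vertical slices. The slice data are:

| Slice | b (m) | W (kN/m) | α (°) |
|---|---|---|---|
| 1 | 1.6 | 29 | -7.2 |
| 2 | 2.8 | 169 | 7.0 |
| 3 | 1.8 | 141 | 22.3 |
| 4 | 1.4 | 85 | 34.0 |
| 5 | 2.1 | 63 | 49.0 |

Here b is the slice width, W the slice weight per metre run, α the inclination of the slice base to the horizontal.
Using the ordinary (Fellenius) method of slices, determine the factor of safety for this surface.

Ordinary method of slices: FS = Σ[c'·Δl_i + (W_i cosα_i)·tanφ'] / Σ W_i sinα_i, with Δl_i = b_i / cosα_i.
Slice 1: Δl = 1.6/cos(-7.2°) = 1.613 m; N'_1 = 29·cos(-7.2°) = 28.8; c'Δl = 28.55; W sinα = -3.6
Slice 2: Δl = 2.8/cos7.0° = 2.821 m; N'_2 = 169·cos7.0° = 167.7; c'Δl = 49.93; W sinα = 20.6
Slice 3: Δl = 1.8/cos22.3° = 1.946 m; N'_3 = 141·cos22.3° = 130.5; c'Δl = 34.44; W sinα = 53.5
Slice 4: Δl = 1.4/cos34.0° = 1.689 m; N'_4 = 85·cos34.0° = 70.5; c'Δl = 29.89; W sinα = 47.5
Slice 5: Δl = 2.1/cos49.0° = 3.201 m; N'_5 = 63·cos49.0° = 41.3; c'Δl = 56.66; W sinα = 47.5
Σc'Δl = 199.5 kN/m; ΣN' = 438.8 kN/m; ΣW sinα = 165.5 kN/m
Resisting = 199.5 + 438.8·tan28.6° = 199.5 + 239.2 = 438.7 kN/m
FS = 438.7 / 165.5 = 2.650

FS = 2.65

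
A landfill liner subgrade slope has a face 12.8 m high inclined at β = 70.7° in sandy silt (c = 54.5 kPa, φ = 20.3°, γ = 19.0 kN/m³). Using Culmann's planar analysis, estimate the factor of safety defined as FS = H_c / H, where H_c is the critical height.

FS = 2.19

H_c = (4c/γ) · sinβ cosφ / [1 − cos(β − φ)]
    = (4·54.5/19.0) · sin70.7°·cos20.3° / [1 − cos50.4°]
    = 11.474 · 0.8852 / 0.3626 = 28.01 m
FS = H_c / H = 28.01 / 12.8 = 2.188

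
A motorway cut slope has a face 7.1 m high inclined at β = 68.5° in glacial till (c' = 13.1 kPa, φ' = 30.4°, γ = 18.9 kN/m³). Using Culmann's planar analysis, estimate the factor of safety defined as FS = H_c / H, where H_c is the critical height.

H_c = (4c'/γ) · sinβ cosφ' / [1 − cos(β − φ')]
    = (4·13.1/18.9) · sin68.5°·cos30.4° / [1 − cos38.1°]
    = 2.772 · 0.8025 / 0.2131 = 10.44 m
FS = H_c / H = 10.44 / 7.1 = 1.471

FS = 1.47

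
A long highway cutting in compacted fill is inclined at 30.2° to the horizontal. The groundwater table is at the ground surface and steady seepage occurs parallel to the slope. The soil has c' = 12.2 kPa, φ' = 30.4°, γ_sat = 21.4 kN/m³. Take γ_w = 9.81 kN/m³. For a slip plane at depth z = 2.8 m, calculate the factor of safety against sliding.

FS = 1.01

With seepage parallel to the slope and the water table at the surface, the effective normal stress on the slip plane uses the buoyant unit weight γ' = γ_sat − γ_w while the driving shear stress uses γ_sat:
FS = [c' + γ' z cos²β tanφ'] / [γ_sat z sinβ cosβ]
γ' = 21.4 − 9.81 = 11.59 kN/m³
Numerator = 12.2 + 11.59·2.8·cos²30.2°·tan30.4° = 12.2 + 11.59·2.8·0.7470·0.5867 = 26.422 kPa
Denominator = 21.4·2.8·sin30.2°·cos30.2° = 21.4·2.8·0.5030·0.8643 = 26.050 kPa
FS = 26.422 / 26.050 = 1.014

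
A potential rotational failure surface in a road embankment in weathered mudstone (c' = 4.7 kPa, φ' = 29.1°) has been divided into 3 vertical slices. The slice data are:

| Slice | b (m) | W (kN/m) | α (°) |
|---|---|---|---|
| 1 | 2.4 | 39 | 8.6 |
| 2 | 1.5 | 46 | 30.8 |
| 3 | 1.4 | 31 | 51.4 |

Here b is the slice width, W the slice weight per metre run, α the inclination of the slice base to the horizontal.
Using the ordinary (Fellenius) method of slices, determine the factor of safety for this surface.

FS = 1.57

Ordinary method of slices: FS = Σ[c'·Δl_i + (W_i cosα_i)·tanφ'] / Σ W_i sinα_i, with Δl_i = b_i / cosα_i.
Slice 1: Δl = 2.4/cos8.6° = 2.427 m; N'_1 = 39·cos8.6° = 38.6; c'Δl = 11.41; W sinα = 5.8
Slice 2: Δl = 1.5/cos30.8° = 1.746 m; N'_2 = 46·cos30.8° = 39.5; c'Δl = 8.21; W sinα = 23.6
Slice 3: Δl = 1.4/cos51.4° = 2.244 m; N'_3 = 31·cos51.4° = 19.3; c'Δl = 10.55; W sinα = 24.2
Σc'Δl = 30.2 kN/m; ΣN' = 97.4 kN/m; ΣW sinα = 53.6 kN/m
Resisting = 30.2 + 97.4·tan29.1° = 30.2 + 54.2 = 84.4 kN/m
FS = 84.4 / 53.6 = 1.574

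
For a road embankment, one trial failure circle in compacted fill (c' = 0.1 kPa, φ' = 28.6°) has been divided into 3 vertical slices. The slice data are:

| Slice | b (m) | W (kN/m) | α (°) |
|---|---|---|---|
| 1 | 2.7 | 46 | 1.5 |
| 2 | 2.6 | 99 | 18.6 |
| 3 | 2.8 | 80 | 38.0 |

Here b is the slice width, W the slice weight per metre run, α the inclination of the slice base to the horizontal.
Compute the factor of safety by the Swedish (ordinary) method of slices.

Ordinary method of slices: FS = Σ[c'·Δl_i + (W_i cosα_i)·tanφ'] / Σ W_i sinα_i, with Δl_i = b_i / cosα_i.
Slice 1: Δl = 2.7/cos1.5° = 2.701 m; N'_1 = 46·cos1.5° = 46.0; c'Δl = 0.27; W sinα = 1.2
Slice 2: Δl = 2.6/cos18.6° = 2.743 m; N'_2 = 99·cos18.6° = 93.8; c'Δl = 0.27; W sinα = 31.6
Slice 3: Δl = 2.8/cos38.0° = 3.553 m; N'_3 = 80·cos38.0° = 63.0; c'Δl = 0.36; W sinα = 49.3
Σc'Δl = 0.9 kN/m; ΣN' = 202.9 kN/m; ΣW sinα = 82.0 kN/m
Resisting = 0.9 + 202.9·tan28.6° = 0.9 + 110.6 = 111.5 kN/m
FS = 111.5 / 82.0 = 1.359

FS = 1.36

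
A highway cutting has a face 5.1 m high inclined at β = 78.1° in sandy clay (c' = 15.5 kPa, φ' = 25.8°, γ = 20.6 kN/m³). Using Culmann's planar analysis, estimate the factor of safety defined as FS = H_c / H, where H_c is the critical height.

FS = 1.34

H_c = (4c'/γ) · sinβ cosφ' / [1 − cos(β − φ')]
    = (4·15.5/20.6) · sin78.1°·cos25.8° / [1 − cos52.3°]
    = 3.010 · 0.8810 / 0.3885 = 6.83 m
FS = H_c / H = 6.83 / 5.1 = 1.338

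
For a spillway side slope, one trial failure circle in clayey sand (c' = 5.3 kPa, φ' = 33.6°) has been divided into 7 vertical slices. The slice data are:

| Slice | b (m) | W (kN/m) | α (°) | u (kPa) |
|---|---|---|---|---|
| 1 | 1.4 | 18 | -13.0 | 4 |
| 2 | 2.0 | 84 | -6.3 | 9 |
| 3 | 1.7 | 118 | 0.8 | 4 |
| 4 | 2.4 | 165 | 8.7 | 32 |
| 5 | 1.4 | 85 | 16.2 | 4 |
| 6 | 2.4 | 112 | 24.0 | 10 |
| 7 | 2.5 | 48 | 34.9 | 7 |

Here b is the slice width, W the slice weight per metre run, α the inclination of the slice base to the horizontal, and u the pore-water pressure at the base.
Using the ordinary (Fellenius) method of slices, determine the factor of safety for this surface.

FS = 3.39

Ordinary method of slices: FS = Σ[c'·Δl_i + (W_i cosα_i − u_i·Δl_i)·tanφ'] / Σ W_i sinα_i, with Δl_i = b_i / cosα_i.
Slice 1: Δl = 1.4/cos(-13.0°) = 1.437 m; N'_1 = 18·cos(-13.0°) − 4·1.437 = 11.8; c'Δl = 7.62; W sinα = -4.0
Slice 2: Δl = 2.0/cos(-6.3°) = 2.012 m; N'_2 = 84·cos(-6.3°) − 9·2.012 = 65.4; c'Δl = 10.66; W sinα = -9.2
Slice 3: Δl = 1.7/cos0.8° = 1.700 m; N'_3 = 118·cos0.8° − 4·1.700 = 111.2; c'Δl = 9.01; W sinα = 1.6
Slice 4: Δl = 2.4/cos8.7° = 2.428 m; N'_4 = 165·cos8.7° − 32·2.428 = 85.4; c'Δl = 12.87; W sinα = 25.0
Slice 5: Δl = 1.4/cos16.2° = 1.458 m; N'_5 = 85·cos16.2° − 4·1.458 = 75.8; c'Δl = 7.73; W sinα = 23.7
Slice 6: Δl = 2.4/cos24.0° = 2.627 m; N'_6 = 112·cos24.0° − 10·2.627 = 76.0; c'Δl = 13.92; W sinα = 45.6
Slice 7: Δl = 2.5/cos34.9° = 3.048 m; N'_7 = 48·cos34.9° − 7·3.048 = 18.0; c'Δl = 16.16; W sinα = 27.5
Σc'Δl = 78.0 kN/m; ΣN' = 443.6 kN/m; ΣW sinα = 110.1 kN/m
Resisting = 78.0 + 443.6·tan33.6° = 78.0 + 294.8 = 372.7 kN/m
FS = 372.7 / 110.1 = 3.386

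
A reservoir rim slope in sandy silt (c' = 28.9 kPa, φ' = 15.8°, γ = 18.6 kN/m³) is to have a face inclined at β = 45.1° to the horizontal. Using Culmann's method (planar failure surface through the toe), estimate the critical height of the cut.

H_c = 33.11 m

Culmann's analysis gives the critical failure plane at α_cr = (β + φ')/2 = (45.1 + 15.8)/2 = 30.5°, and the critical height
H_c = (4c'/γ) · sinβ cosφ' / [1 − cos(β − φ')]
    = (4·28.9/18.6) · sin45.1°·cos15.8° / [1 − cos(29.3°)]
    = 6.215 · 0.7083·0.9622 / [1 − 0.8721]
    = 6.215 · 0.6816 / 0.1279
    = 33.11 m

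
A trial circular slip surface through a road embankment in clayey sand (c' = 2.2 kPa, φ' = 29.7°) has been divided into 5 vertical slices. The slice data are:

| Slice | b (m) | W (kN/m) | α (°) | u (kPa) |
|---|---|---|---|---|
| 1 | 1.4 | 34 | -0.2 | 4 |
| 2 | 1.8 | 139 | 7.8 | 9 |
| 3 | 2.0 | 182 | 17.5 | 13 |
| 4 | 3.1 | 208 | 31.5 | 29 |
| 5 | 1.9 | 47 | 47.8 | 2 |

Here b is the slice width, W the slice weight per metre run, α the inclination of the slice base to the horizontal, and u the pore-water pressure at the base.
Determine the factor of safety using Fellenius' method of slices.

Ordinary method of slices: FS = Σ[c'·Δl_i + (W_i cosα_i − u_i·Δl_i)·tanφ'] / Σ W_i sinα_i, with Δl_i = b_i / cosα_i.
Slice 1: Δl = 1.4/cos(-0.2°) = 1.400 m; N'_1 = 34·cos(-0.2°) − 4·1.400 = 28.4; c'Δl = 3.08; W sinα = -0.1
Slice 2: Δl = 1.8/cos7.8° = 1.817 m; N'_2 = 139·cos7.8° − 9·1.817 = 121.4; c'Δl = 4.00; W sinα = 18.9
Slice 3: Δl = 2.0/cos17.5° = 2.097 m; N'_3 = 182·cos17.5° − 13·2.097 = 146.3; c'Δl = 4.61; W sinα = 54.7
Slice 4: Δl = 3.1/cos31.5° = 3.636 m; N'_4 = 208·cos31.5° − 29·3.636 = 71.9; c'Δl = 8.00; W sinα = 108.7
Slice 5: Δl = 1.9/cos47.8° = 2.829 m; N'_5 = 47·cos47.8° − 2·2.829 = 25.9; c'Δl = 6.22; W sinα = 34.8
Σc'Δl = 25.9 kN/m; ΣN' = 393.9 kN/m; ΣW sinα = 217.0 kN/m
Resisting = 25.9 + 393.9·tan29.7° = 25.9 + 224.7 = 250.6 kN/m
FS = 250.6 / 217.0 = 1.155

FS = 1.15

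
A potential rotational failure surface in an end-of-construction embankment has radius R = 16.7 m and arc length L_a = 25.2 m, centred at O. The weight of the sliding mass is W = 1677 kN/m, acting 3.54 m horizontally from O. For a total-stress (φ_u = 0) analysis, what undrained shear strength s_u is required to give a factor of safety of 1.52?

FS = s_u·L_a·R / (W·d), so s_u = FS·W·d / (L_a·R).
s_u = 1.52·1677·3.54 / (25.20·16.7) = 9023.6 / 420.84 = 21.44 kPa

s_u = 21.4 kPa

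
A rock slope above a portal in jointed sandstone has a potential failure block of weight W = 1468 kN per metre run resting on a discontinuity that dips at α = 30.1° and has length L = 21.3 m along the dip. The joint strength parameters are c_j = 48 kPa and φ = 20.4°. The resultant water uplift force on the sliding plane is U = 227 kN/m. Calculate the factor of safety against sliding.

FS = 1.92

Resolving the block weight along and normal to the plane and applying the Mohr–Coulomb strength on the joint:
N' = W cosα − U = 1468·cos30.1° − 227 = 1043.0 kN/m
Driving force T = W sinα = 1468·sin30.1° = 736.2 kN/m
Resisting force R = c_j·L + N'·tanφ = 48·21.3 + 1043.0·tan20.4° = 1022.4 + 387.9 = 1410.3 kN/m
FS = R / T = 1410.3 / 736.2 = 1.916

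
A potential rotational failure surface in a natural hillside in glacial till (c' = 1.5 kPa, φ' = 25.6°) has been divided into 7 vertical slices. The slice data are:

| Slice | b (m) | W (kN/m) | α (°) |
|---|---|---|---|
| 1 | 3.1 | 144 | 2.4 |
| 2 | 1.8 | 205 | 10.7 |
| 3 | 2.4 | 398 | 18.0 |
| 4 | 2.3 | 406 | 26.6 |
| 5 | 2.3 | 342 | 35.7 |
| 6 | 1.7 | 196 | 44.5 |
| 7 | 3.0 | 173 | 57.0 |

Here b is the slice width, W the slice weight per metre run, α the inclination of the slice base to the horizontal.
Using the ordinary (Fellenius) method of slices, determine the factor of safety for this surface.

Ordinary method of slices: FS = Σ[c'·Δl_i + (W_i cosα_i)·tanφ'] / Σ W_i sinα_i, with Δl_i = b_i / cosα_i.
Slice 1: Δl = 3.1/cos2.4° = 3.103 m; N'_1 = 144·cos2.4° = 143.9; c'Δl = 4.65; W sinα = 6.0
Slice 2: Δl = 1.8/cos10.7° = 1.832 m; N'_2 = 205·cos10.7° = 201.4; c'Δl = 2.75; W sinα = 38.1
Slice 3: Δl = 2.4/cos18.0° = 2.524 m; N'_3 = 398·cos18.0° = 378.5; c'Δl = 3.79; W sinα = 123.0
Slice 4: Δl = 2.3/cos26.6° = 2.572 m; N'_4 = 406·cos26.6° = 363.0; c'Δl = 3.86; W sinα = 181.8
Slice 5: Δl = 2.3/cos35.7° = 2.832 m; N'_5 = 342·cos35.7° = 277.7; c'Δl = 4.25; W sinα = 199.6
Slice 6: Δl = 1.7/cos44.5° = 2.383 m; N'_6 = 196·cos44.5° = 139.8; c'Δl = 3.58; W sinα = 137.4
Slice 7: Δl = 3.0/cos57.0° = 5.508 m; N'_7 = 173·cos57.0° = 94.2; c'Δl = 8.26; W sinα = 145.1
Σc'Δl = 31.1 kN/m; ΣN' = 1598.6 kN/m; ΣW sinα = 830.9 kN/m
Resisting = 31.1 + 1598.6·tan25.6° = 31.1 + 765.9 = 797.1 kN/m
FS = 797.1 / 830.9 = 0.959

FS = 0.96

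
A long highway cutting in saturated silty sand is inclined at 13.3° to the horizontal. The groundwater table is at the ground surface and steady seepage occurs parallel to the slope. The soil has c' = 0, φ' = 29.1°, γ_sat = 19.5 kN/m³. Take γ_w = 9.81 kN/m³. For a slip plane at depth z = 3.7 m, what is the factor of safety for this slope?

FS = 1.17

With seepage parallel to the slope and the water table at the surface, the effective normal stress on the slip plane uses the buoyant unit weight γ' = γ_sat − γ_w while the driving shear stress uses γ_sat:
FS = [c' + γ' z cos²β tanφ'] / [γ_sat z sinβ cosβ]
(For c' = 0 this reduces to FS = (γ'/γ_sat)·tanφ'/tanβ.)
γ' = 19.5 − 9.81 = 9.69 kN/m³
Numerator = 0.0 + 9.69·3.7·cos²13.3°·tan29.1° = 0.0 + 9.69·3.7·0.9471·0.5566 = 18.899 kPa
Denominator = 19.5·3.7·sin13.3°·cos13.3° = 19.5·3.7·0.2300·0.9732 = 16.153 kPa
FS = 18.899 / 16.153 = 1.170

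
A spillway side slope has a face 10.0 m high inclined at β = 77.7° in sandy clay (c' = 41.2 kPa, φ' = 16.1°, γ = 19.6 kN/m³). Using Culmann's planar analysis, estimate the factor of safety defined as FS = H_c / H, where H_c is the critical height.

H_c = (4c'/γ) · sinβ cosφ' / [1 − cos(β − φ')]
    = (4·41.2/19.6) · sin77.7°·cos16.1° / [1 − cos61.6°]
    = 8.408 · 0.9387 / 0.5244 = 15.05 m
FS = H_c / H = 15.05 / 10.0 = 1.505

FS = 1.51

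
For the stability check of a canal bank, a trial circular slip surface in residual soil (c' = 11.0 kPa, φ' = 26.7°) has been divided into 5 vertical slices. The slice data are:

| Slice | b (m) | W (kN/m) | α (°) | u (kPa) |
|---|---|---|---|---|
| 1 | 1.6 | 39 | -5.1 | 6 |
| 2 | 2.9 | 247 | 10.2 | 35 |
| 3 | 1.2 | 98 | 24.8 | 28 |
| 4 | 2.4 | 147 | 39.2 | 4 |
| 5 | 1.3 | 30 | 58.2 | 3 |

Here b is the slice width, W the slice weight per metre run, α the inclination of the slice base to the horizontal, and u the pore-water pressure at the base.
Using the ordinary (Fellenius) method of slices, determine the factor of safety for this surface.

FS = 1.46

Ordinary method of slices: FS = Σ[c'·Δl_i + (W_i cosα_i − u_i·Δl_i)·tanφ'] / Σ W_i sinα_i, with Δl_i = b_i / cosα_i.
Slice 1: Δl = 1.6/cos(-5.1°) = 1.606 m; N'_1 = 39·cos(-5.1°) − 6·1.606 = 29.2; c'Δl = 17.67; W sinα = -3.5
Slice 2: Δl = 2.9/cos10.2° = 2.947 m; N'_2 = 247·cos10.2° − 35·2.947 = 140.0; c'Δl = 32.41; W sinα = 43.7
Slice 3: Δl = 1.2/cos24.8° = 1.322 m; N'_3 = 98·cos24.8° − 28·1.322 = 51.9; c'Δl = 14.54; W sinα = 41.1
Slice 4: Δl = 2.4/cos39.2° = 3.097 m; N'_4 = 147·cos39.2° − 4·3.097 = 101.5; c'Δl = 34.07; W sinα = 92.9
Slice 5: Δl = 1.3/cos58.2° = 2.467 m; N'_5 = 30·cos58.2° − 3·2.467 = 8.4; c'Δl = 27.14; W sinα = 25.5
Σc'Δl = 125.8 kN/m; ΣN' = 331.1 kN/m; ΣW sinα = 199.8 kN/m
Resisting = 125.8 + 331.1·tan26.7° = 125.8 + 166.5 = 292.3 kN/m
FS = 292.3 / 199.8 = 1.463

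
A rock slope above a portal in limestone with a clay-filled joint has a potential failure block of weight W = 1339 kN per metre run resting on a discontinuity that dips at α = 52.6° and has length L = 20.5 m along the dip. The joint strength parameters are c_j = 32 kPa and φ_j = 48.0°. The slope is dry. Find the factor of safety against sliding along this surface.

FS = 1.47

Resolving the block weight along and normal to the plane and applying the Mohr–Coulomb strength on the joint:
N' = W cosα = 1339·cos52.6° = 813.3 kN/m
Driving force T = W sinα = 1339·sin52.6° = 1063.7 kN/m
Resisting force R = c_j·L + N'·tanφ_j = 32·20.5 + 813.3·tan48.0° = 656.0 + 903.2 = 1559.2 kN/m
FS = R / T = 1559.2 / 1063.7 = 1.466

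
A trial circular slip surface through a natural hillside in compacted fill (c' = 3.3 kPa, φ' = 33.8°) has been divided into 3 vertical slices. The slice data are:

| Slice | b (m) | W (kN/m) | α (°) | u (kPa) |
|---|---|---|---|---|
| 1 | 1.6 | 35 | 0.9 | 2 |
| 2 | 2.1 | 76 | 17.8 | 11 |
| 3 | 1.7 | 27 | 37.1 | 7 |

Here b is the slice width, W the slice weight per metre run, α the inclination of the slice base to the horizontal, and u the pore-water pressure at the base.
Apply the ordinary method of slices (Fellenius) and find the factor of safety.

Ordinary method of slices: FS = Σ[c'·Δl_i + (W_i cosα_i − u_i·Δl_i)·tanφ'] / Σ W_i sinα_i, with Δl_i = b_i / cosα_i.
Slice 1: Δl = 1.6/cos0.9° = 1.600 m; N'_1 = 35·cos0.9° − 2·1.600 = 31.8; c'Δl = 5.28; W sinα = 0.5
Slice 2: Δl = 2.1/cos17.8° = 2.206 m; N'_2 = 76·cos17.8° − 11·2.206 = 48.1; c'Δl = 7.28; W sinα = 23.2
Slice 3: Δl = 1.7/cos37.1° = 2.131 m; N'_3 = 27·cos37.1° − 7·2.131 = 6.6; c'Δl = 7.03; W sinα = 16.3
Σc'Δl = 19.6 kN/m; ΣN' = 86.5 kN/m; ΣW sinα = 40.1 kN/m
Resisting = 19.6 + 86.5·tan33.8° = 19.6 + 57.9 = 77.5 kN/m
FS = 77.5 / 40.1 = 1.934

FS = 1.93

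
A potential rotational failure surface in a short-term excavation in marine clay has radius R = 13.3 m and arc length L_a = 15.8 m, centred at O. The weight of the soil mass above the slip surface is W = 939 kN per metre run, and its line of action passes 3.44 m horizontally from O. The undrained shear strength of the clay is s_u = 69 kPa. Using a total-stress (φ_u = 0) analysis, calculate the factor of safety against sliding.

Taking moments about the centre O, the resisting moment is provided by the undrained shear strength acting along the arc:
M_R = s_u·L_a·R = 69·15.80·13.3 = 14499.7 kN·m/m
M_D = W·d = 939·3.44 = 3230.2 kN·m/m
FS = M_R / M_D = 14499.7 / 3230.2 = 4.489

FS = 4.49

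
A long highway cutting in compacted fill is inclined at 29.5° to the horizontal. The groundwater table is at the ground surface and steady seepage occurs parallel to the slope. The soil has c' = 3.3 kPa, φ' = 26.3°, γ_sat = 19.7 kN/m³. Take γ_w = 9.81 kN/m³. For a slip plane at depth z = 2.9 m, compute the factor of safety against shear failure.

With seepage parallel to the slope and the water table at the surface, the effective normal stress on the slip plane uses the buoyant unit weight γ' = γ_sat − γ_w while the driving shear stress uses γ_sat:
FS = [c' + γ' z cos²β tanφ'] / [γ_sat z sinβ cosβ]
γ' = 19.7 − 9.81 = 9.89 kN/m³
Numerator = 3.3 + 9.89·2.9·cos²29.5°·tan26.3° = 3.3 + 9.89·2.9·0.7575·0.4942 = 14.038 kPa
Denominator = 19.7·2.9·sin29.5°·cos29.5° = 19.7·2.9·0.4924·0.8704 = 24.485 kPa
FS = 14.038 / 24.485 = 0.573

FS = 0.57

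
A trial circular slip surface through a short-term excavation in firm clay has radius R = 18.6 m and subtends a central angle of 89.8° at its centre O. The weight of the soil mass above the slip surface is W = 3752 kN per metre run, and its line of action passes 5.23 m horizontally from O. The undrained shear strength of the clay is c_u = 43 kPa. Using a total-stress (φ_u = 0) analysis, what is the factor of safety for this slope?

Taking moments about the centre O, the resisting moment is provided by the undrained shear strength acting along the arc:
Arc length L_a = R·θ = 18.6·(89.8°·π/180) = 18.6·1.5673 = 29.15 m
M_R = c_u·L_a·R = 43·29.15·18.6 = 23315.7 kN·m/m
M_D = W·d = 3752·5.23 = 19623.0 kN·m/m
FS = M_R / M_D = 23315.7 / 19623.0 = 1.188

FS = 1.19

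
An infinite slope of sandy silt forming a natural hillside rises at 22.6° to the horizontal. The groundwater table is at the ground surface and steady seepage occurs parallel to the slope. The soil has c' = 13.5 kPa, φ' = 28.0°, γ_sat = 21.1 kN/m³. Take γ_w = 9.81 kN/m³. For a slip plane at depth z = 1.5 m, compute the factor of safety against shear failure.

With seepage parallel to the slope and the water table at the surface, the effective normal stress on the slip plane uses the buoyant unit weight γ' = γ_sat − γ_w while the driving shear stress uses γ_sat:
FS = [c' + γ' z cos²β tanφ'] / [γ_sat z sinβ cosβ]
γ' = 21.1 − 9.81 = 11.29 kN/m³
Numerator = 13.5 + 11.29·1.5·cos²22.6°·tan28.0° = 13.5 + 11.29·1.5·0.8523·0.5317 = 21.175 kPa
Denominator = 21.1·1.5·sin22.6°·cos22.6° = 21.1·1.5·0.3843·0.9232 = 11.229 kPa
FS = 21.175 / 11.229 = 1.886

FS = 1.89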